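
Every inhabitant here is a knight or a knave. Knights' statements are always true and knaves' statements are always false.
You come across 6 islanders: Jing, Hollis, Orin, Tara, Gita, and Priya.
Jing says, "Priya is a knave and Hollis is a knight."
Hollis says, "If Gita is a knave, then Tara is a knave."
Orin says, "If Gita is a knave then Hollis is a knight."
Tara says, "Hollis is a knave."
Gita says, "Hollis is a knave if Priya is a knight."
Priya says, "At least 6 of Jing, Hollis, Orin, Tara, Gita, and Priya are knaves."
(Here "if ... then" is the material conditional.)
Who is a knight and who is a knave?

Jing is a knight, and the claim "Priya is a knave and Hollis is a knight" is indeed true.
Hollis (knight): "if Gita is a knave, then Tara is a knave" — true. ✓
Orin (knight): "if Gita is a knave then Hollis is a knight" — true. ✓
Tara (knave): "Hollis is a knave" — False. ✓
Gita is a knight, so "Hollis is a knave if Priya is a knight" must be true — and it is.
Priya is a knave, and the claim "at least 6 of Jing, Hollis, Orin, Tara, Gita, and Priya are knaves" is indeed False.

Jing is a knight, Hollis is a knight, Orin is a knight, Tara is a knave, Gita is a knight, and Priya is a knave.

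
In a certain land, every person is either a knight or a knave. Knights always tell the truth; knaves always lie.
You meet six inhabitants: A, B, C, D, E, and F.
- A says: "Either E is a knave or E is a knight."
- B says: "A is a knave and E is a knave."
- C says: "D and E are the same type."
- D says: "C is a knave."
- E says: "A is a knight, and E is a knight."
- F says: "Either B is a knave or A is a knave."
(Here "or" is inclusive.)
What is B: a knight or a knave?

B is a knave.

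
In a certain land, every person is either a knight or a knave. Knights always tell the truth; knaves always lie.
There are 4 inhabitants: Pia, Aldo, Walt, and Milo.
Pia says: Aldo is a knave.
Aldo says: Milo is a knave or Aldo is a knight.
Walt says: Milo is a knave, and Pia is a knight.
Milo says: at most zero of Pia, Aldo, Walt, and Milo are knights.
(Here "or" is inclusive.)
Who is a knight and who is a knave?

Pia is a knave; "Aldo is a knave" is false, as required.
Aldo is a knight, and the claim "Milo is a knave or Aldo is a knight" is indeed True.
As a knave, Walt's statement "Milo is a knave, and Pia is a knight" should be false; it is.
Milo is a knave; "at most zero of Pia, Aldo, Walt, and Milo are knights" is false, as required.

Knights: Aldo. Knaves: Pia, Walt, and Milo.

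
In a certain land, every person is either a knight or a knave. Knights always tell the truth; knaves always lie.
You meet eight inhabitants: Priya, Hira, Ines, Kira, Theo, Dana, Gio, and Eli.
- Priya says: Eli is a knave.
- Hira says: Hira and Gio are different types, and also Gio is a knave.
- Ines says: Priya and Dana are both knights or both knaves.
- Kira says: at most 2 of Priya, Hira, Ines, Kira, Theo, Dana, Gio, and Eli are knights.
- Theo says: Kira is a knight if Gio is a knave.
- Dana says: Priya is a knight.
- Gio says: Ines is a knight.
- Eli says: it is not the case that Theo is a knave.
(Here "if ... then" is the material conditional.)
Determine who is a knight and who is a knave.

Priya is a knave, Hira is a knave, Ines is a knight, Kira is a knave, Theo is a knight, Dana is a knave, Gio is a knight, and Eli is a knight.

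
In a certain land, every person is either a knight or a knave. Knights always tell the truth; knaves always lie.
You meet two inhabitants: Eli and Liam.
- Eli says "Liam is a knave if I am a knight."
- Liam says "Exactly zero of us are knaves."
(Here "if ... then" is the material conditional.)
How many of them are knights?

1

The unique consistent assignment is Eli=knight, Liam=knave.
That has 1 knight.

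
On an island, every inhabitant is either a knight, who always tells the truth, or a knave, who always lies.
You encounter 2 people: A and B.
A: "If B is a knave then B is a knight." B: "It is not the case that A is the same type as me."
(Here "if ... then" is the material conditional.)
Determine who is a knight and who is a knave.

A is a knave, and the claim "if B is a knave then B is a knight" is indeed False.
As a knave, B's statement "it is not the case that A is the same type as me" should be False; it is.

Knights: none. Knaves: A and B.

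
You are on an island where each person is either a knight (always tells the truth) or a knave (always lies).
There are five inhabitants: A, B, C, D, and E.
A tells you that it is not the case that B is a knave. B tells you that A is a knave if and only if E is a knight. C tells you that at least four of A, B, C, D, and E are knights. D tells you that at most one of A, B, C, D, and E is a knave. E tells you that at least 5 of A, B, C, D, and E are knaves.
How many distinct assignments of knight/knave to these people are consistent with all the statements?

2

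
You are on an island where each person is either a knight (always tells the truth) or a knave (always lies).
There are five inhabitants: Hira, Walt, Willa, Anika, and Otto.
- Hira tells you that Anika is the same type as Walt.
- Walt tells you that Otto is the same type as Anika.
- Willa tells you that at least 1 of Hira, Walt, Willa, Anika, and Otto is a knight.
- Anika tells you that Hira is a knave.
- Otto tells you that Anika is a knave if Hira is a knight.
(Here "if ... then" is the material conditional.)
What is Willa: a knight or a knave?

Consistent assignments: {Hira=knight, Walt=knave, Willa=knight, Anika=knave, Otto=knight}
In every consistent assignment, Willa is a knight.

Willa is a knight.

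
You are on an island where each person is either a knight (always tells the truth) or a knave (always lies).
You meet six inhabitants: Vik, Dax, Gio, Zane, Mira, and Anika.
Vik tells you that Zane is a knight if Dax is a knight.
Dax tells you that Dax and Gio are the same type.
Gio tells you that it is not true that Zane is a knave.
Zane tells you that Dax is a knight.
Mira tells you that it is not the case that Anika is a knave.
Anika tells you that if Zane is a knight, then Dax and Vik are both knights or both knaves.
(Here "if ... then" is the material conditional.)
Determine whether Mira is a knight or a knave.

Mira is a knight.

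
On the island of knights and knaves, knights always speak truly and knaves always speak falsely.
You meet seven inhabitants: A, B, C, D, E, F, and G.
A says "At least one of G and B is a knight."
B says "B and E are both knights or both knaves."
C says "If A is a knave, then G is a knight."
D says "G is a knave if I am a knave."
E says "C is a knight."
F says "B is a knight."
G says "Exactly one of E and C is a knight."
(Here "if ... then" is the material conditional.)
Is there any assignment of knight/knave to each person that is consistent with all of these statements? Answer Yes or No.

Yes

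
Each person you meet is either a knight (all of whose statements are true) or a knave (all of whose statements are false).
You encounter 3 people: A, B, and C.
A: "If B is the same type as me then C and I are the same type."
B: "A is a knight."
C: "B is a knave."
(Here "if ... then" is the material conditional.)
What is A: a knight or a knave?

A is a knave.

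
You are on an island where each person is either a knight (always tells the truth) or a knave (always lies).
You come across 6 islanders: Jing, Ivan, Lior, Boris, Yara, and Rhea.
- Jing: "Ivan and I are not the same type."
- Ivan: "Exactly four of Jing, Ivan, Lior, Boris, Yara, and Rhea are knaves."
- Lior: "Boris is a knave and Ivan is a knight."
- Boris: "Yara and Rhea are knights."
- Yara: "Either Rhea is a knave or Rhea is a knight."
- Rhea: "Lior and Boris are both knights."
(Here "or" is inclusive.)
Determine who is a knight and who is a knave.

Jing is a knave; "Ivan and I are not the same type" is False, as required.
Ivan is a knave; "exactly four of Jing, Ivan, Lior, Boris, Yara, and Rhea are knaves" is False, as required.
Lior (knave): "Boris is a knave and Ivan is a knight" — False. ✓
Since Boris is a knave, "Yara and Rhea are knights" needs to be False, which holds.
Yara (knight): "either Rhea is a knave or Rhea is a knight" — true. ✓
Rhea is a knave, so "Lior and Boris are both knights" must be False — and it is.

Knights: Yara. Knaves: Jing, Ivan, Lior, Boris, and Rhea.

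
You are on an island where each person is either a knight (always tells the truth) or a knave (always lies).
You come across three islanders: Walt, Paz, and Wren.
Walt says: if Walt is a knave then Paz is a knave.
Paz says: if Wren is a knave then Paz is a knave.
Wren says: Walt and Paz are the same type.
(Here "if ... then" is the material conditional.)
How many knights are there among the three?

3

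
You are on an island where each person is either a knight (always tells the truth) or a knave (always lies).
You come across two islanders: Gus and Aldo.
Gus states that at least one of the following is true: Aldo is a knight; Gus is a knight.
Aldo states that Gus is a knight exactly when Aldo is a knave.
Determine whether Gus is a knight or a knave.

Consistent assignments: {Gus=knave, Aldo=knave}
In every consistent assignment, Gus is a knave.

Gus is a knave.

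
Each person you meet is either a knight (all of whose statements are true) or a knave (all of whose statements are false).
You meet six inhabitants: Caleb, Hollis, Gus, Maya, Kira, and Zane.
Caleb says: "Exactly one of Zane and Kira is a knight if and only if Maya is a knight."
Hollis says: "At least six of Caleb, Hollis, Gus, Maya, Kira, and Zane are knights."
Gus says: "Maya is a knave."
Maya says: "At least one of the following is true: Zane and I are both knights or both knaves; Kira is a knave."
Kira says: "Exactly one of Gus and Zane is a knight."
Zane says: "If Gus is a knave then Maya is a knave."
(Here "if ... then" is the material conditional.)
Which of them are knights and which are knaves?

Since Caleb is a knave, "exactly one of Zane and Kira is a knight if and only if Maya is a knight" needs to be false, which holds.
Since Hollis is a knave, "at least six of Caleb, Hollis, Gus, Maya, Kira, and Zane are knights" needs to be false, which holds.
Gus is a knave, and the claim "Maya is a knave" is indeed false.
Maya is a knight, so "at least one of the following is true: Zane and I are both knights or both knaves; Kira is a knave" must be True — and it is.
Kira is a knave, and the claim "exactly one of Gus and Zane is a knight" is indeed false.
Zane is a knave, so "if Gus is a knave then Maya is a knave" must be false — and it is.

Caleb is a knave, Hollis is a knave, Gus is a knave, Maya is a knight, Kira is a knave, and Zane is a knave.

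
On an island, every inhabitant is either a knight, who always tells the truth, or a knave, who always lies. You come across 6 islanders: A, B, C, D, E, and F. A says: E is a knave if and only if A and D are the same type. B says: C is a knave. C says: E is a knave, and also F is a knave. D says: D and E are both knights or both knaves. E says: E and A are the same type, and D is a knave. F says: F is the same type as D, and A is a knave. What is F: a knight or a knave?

F is a knave.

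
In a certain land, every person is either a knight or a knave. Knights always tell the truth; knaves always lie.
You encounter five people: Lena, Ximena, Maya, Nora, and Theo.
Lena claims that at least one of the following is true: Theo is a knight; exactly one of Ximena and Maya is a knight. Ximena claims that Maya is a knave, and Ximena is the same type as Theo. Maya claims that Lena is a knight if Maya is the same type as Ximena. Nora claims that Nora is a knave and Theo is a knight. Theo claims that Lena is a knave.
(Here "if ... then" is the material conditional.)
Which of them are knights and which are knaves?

Lena is a knight, Ximena is a knave, Maya is a knight, Nora is a knave, and Theo is a knave.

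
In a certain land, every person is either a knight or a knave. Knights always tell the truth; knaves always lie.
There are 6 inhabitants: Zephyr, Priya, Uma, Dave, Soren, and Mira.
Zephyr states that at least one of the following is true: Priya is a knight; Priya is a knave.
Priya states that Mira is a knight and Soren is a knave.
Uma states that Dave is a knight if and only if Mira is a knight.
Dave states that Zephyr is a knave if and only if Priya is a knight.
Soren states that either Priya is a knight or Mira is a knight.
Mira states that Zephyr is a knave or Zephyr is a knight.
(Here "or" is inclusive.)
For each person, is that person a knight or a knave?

Knights: Zephyr, Uma, Dave, Soren, and Mira. Knaves: Priya.

Zephyr is a knight; "at least one of the following is true: Priya is a knight; Priya is a knave" is true, as required.
Priya is a knave, so "Mira is a knight and Soren is a knave" must be false — and it is.
As a knight, Uma's statement "Dave is a knight if and only if Mira is a knight" should be true; it is.
Dave (knight): "Zephyr is a knave if and only if Priya is a knight" — true. ✓
Soren is a knight; "either Priya is a knight or Mira is a knight" is true, as required.
Mira (knight): "Zephyr is a knave or Zephyr is a knight" — true. ✓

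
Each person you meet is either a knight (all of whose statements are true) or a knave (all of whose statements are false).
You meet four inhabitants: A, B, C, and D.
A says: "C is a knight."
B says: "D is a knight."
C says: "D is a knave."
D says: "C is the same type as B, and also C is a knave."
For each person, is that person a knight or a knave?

As a knight, A's statement "C is a knight" should be true; it is.
B is a knave, and the claim "D is a knight" is indeed False.
As a knight, C's statement "D is a knave" should be true; it is.
D is a knave, so "C is the same type as B, and also C is a knave" must be False — and it is.

Knights: A and C. Knaves: B and D.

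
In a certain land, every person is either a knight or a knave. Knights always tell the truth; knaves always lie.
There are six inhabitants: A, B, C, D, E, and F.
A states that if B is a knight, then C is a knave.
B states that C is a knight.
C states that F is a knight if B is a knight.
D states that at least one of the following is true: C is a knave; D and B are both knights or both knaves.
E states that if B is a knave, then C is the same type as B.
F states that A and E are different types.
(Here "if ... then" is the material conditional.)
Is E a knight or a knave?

E is a knight.

Consistent assignments: {A=knave, B=knight, C=knight, D=knight, E=knight, F=knight}; {A=knave, B=knight, C=knight, D=knave, E=knight, F=knight}
In every consistent assignment, E is a knight.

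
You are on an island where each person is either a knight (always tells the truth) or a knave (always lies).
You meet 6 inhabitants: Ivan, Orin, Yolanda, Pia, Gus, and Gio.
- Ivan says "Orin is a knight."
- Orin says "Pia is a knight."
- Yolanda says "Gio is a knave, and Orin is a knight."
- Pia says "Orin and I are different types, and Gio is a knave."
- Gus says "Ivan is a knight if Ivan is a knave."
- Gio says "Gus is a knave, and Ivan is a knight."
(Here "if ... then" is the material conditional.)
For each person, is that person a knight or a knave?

Ivan (knave): "Orin is a knight" — False. ✓
As a knave, Orin's statement "Pia is a knight" should be False; it is.
Yolanda is a knave; "Gio is a knave, and Orin is a knight" is False, as required.
Pia (knave): "Orin and I are different types, and Gio is a knave" — False. ✓
Gus (knave): "Ivan is a knight if Ivan is a knave" — False. ✓
Gio is a knave; "Gus is a knave, and Ivan is a knight" is False, as required.

Ivan is a knave, Orin is a knave, Yolanda is a knave, Pia is a knave, Gus is a knave, and Gio is a knave.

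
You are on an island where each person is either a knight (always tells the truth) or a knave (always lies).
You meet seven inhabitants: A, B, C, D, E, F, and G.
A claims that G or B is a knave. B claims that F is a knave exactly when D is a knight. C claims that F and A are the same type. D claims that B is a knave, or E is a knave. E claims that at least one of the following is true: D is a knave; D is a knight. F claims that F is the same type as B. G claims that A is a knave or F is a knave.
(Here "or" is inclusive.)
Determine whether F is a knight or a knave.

F is a knight.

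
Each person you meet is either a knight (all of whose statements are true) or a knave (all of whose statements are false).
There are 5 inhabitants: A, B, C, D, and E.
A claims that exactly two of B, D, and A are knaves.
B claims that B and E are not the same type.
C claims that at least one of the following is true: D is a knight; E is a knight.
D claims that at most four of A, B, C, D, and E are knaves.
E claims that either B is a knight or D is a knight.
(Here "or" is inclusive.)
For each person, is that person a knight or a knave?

A (knave): "exactly two of B, D, and A are knaves" — false. ✓
B (knave): "B and E are not the same type" — false. ✓
C is a knave, and the claim "at least one of the following is true: D is a knight; E is a knight" is indeed false.
D is a knave, so "at most four of A, B, C, D, and E are knaves" must be false — and it is.
E (knave): "either B is a knight or D is a knight" — false. ✓

A is a knave, B is a knave, C is a knave, D is a knave, and E is a knave.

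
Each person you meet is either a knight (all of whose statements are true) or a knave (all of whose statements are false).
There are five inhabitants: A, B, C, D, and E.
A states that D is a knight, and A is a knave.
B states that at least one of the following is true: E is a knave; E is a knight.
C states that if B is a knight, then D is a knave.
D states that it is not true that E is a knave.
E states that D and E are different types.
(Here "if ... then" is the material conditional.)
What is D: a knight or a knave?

D is a knave.

Consistent assignments: {A=knave, B=knight, C=knight, D=knave, E=knave}
In every consistent assignment, D is a knave.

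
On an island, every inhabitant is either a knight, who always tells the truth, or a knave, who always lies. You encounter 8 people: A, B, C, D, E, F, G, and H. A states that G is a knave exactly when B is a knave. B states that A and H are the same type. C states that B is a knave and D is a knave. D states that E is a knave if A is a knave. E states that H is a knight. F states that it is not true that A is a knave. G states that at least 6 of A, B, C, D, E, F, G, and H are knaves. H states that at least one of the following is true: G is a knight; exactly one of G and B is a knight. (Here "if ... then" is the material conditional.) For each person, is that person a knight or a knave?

Since A is a knight, "G is a knave exactly when B is a knave" needs to be True, which holds.
B (knave): "A and H are the same type" — False. ✓
C is a knave, and the claim "B is a knave and D is a knave" is indeed False.
D is a knight; "E is a knave if A is a knave" is True, as required.
E is a knave, and the claim "H is a knight" is indeed False.
F is a knight; "it is not true that A is a knave" is True, as required.
G is a knave; "at least 6 of A, B, C, D, E, F, G, and H are knaves" is False, as required.
Since H is a knave, "at least one of the following is true: G is a knight; exactly one of G and B is a knight" needs to be False, which holds.

A is a knight, B is a knave, C is a knave, D is a knight, E is a knave, F is a knight, G is a knave, and H is a knave.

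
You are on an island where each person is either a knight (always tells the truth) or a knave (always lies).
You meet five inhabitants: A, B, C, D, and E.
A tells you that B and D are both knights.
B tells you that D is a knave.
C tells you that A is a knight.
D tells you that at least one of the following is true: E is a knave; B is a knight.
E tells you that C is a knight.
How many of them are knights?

The unique consistent assignment is A=knave, B=knave, C=knave, D=knight, E=knave.
That has 1 knight.

1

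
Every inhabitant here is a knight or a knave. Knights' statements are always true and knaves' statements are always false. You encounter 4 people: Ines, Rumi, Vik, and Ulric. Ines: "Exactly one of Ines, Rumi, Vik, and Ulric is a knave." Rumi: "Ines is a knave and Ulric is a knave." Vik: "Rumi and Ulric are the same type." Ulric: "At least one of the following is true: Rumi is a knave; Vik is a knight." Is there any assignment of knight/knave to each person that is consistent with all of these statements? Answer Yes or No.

Yes

One consistent assignment: Ines=knave, Rumi=knight, Vik=knave, Ulric=knave.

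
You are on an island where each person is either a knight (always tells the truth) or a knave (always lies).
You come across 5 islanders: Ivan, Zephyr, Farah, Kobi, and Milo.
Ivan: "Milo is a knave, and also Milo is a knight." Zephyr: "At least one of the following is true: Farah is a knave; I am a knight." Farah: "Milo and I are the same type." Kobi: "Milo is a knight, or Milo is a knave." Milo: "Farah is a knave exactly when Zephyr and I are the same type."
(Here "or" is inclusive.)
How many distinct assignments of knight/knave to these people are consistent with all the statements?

2

Consistent assignments:
  Ivan=knave, Zephyr=knight, Farah=knave, Kobi=knight, Milo=knight
  Ivan=knave, Zephyr=knave, Farah=knight, Kobi=knight, Milo=knight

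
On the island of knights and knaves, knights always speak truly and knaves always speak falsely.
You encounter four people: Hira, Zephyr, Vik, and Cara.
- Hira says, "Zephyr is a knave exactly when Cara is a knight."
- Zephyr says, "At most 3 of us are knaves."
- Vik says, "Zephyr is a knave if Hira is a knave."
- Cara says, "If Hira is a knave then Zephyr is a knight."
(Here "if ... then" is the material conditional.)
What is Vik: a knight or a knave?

Vik is a knave.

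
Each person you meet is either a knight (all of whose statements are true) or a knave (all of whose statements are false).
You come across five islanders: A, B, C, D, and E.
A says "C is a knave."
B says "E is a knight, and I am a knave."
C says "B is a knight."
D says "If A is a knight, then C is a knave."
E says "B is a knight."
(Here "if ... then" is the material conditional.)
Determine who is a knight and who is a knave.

A is a knight, B is a knave, C is a knave, D is a knight, and E is a knave.

A is a knight; "C is a knave" is True, as required.
B is a knave, and the claim "E is a knight, and I am a knave" is indeed False.
C is a knave, so "B is a knight" must be False — and it is.
As a knight, D's statement "if A is a knight, then C is a knave" should be True; it is.
As a knave, E's statement "B is a knight" should be False; it is.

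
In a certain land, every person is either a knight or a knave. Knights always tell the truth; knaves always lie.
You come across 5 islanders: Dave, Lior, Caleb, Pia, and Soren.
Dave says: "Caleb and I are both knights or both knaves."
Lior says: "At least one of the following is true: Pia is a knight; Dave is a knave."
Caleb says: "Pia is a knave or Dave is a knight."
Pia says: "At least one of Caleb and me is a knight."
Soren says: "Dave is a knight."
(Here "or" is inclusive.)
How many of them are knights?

The unique consistent assignment is Dave=knight, Lior=knight, Caleb=knight, Pia=knight, Soren=knight.
That has 5 knights.

5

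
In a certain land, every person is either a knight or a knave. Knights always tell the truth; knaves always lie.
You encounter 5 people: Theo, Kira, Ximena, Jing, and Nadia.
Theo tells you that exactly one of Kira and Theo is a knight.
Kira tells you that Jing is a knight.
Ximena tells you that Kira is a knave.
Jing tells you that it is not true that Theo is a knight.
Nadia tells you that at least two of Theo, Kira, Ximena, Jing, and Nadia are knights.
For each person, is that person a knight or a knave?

Theo is a knight, Kira is a knave, Ximena is a knight, Jing is a knave, and Nadia is a knight.

Theo is a knight; "exactly one of Kira and Theo is a knight" is True, as required.
Kira (knave): "Jing is a knight" — false. ✓
Ximena is a knight, and the claim "Kira is a knave" is indeed True.
Jing is a knave; "it is not true that Theo is a knight" is false, as required.
Nadia (knight): "at least two of Theo, Kira, Ximena, Jing, and Nadia are knights" — True. ✓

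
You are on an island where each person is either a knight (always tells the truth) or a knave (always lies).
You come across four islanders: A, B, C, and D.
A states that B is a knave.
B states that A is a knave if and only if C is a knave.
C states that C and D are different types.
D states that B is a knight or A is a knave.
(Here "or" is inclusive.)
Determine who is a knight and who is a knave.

Knights: A. Knaves: B, C, and D.

Since A is a knight, "B is a knave" needs to be true, which holds.
B is a knave; "A is a knave if and only if C is a knave" is false, as required.
C (knave): "C and D are different types" — false. ✓
D is a knave; "B is a knight or A is a knave" is false, as required.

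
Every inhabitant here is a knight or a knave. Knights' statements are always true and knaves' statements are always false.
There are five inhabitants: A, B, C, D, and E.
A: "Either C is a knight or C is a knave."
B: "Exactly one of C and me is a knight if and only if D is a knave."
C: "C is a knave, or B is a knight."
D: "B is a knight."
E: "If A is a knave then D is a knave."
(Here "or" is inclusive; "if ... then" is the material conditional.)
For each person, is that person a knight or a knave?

A (knight): "either C is a knight or C is a knave" — true. ✓
Since B is a knight, "exactly one of C and me is a knight if and only if D is a knave" needs to be true, which holds.
Since C is a knight, "C is a knave, or B is a knight" needs to be true, which holds.
As a knight, D's statement "B is a knight" should be true; it is.
E is a knight; "if A is a knave then D is a knave" is true, as required.

Knights: A, B, C, D, and E. Knaves: none.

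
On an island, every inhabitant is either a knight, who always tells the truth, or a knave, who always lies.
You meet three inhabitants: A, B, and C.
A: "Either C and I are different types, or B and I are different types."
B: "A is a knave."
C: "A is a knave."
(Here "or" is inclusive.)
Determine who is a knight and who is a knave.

A is a knight, B is a knave, and C is a knave.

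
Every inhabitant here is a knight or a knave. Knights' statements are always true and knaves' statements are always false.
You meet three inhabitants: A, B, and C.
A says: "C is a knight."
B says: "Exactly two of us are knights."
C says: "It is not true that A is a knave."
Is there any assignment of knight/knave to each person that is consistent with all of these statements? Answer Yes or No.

Yes

One consistent assignment: A=knave, B=knave, C=knave.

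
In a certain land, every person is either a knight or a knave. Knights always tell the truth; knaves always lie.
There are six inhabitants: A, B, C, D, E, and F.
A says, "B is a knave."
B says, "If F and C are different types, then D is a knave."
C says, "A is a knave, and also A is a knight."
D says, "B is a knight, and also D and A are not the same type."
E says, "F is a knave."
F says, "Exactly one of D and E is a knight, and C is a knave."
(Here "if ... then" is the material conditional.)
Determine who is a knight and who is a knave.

As a knave, A's statement "B is a knave" should be False; it is.
As a knight, B's statement "if F and C are different types, then D is a knave" should be True; it is.
C (knave): "A is a knave, and also A is a knight" — False. ✓
Since D is a knight, "B is a knight, and also D and A are not the same type" needs to be True, which holds.
E is a knight, and the claim "F is a knave" is indeed True.
F (knave): "exactly one of D and E is a knight, and C is a knave" — False. ✓

A is a knave, B is a knight, C is a knave, D is a knight, E is a knight, and F is a knave.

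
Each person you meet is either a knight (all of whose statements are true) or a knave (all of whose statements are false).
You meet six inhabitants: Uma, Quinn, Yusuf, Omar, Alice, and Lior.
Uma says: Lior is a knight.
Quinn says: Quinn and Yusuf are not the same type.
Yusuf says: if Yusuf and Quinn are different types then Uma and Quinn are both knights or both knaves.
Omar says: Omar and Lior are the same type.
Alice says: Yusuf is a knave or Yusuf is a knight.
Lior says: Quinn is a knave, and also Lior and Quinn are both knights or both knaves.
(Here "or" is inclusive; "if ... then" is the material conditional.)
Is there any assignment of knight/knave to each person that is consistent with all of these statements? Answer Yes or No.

Checking all 64 assignments, each has at least one speaker whose statement's truth value contradicts their type.

No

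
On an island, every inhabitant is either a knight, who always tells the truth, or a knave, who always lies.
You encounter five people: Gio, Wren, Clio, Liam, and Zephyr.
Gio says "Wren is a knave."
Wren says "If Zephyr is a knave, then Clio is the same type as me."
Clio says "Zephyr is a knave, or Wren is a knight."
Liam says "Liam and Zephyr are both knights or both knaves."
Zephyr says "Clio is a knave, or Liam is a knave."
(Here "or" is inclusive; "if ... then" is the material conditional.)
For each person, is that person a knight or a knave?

Suppose Gio is a knight. Then Gio's statement "Wren is a knave" would have to be true. Checking the 16 ways to assign the others, none is consistent with every speaker.
(For instance, with Wren=knight, Clio=knight, Liam=knave, Zephyr=knight, Gio's claim "Wren is a knave" comes out false where it would need to be true.)
So Gio must be a knave, making "Wren is a knave" false. Taking Gio=knave, Wren=knight, Clio=knight, Liam=knave, Zephyr=knight, each remaining statement checks out:
  Wren (knight): "if Zephyr is a knave, then Clio is the same type as me" — true. ✓
  Clio (knight): "Zephyr is a knave, or Wren is a knight" — true. ✓
  Liam (knave): "Liam and Zephyr are both knights or both knaves" — false. ✓
  Zephyr (knight): "Clio is a knave, or Liam is a knave" — true. ✓
This is the unique consistent assignment.

Gio is a knave, Wren is a knight, Clio is a knight, Liam is a knave, and Zephyr is a knight.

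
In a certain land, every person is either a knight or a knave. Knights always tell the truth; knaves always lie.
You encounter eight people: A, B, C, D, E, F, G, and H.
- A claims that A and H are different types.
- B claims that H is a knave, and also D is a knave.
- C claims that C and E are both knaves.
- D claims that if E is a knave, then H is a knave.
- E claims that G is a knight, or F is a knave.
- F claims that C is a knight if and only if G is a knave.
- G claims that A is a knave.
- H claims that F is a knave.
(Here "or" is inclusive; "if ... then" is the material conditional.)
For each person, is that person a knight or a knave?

Knights: D, E, F, and G. Knaves: A, B, C, and H.

A is a knave, so "A and H are different types" must be False — and it is.
As a knave, B's statement "H is a knave, and also D is a knave" should be False; it is.
C is a knave; "C and E are both knaves" is False, as required.
Since D is a knight, "if E is a knave, then H is a knave" needs to be true, which holds.
E (knight): "G is a knight, or F is a knave" — true. ✓
Since F is a knight, "C is a knight if and only if G is a knave" needs to be true, which holds.
G is a knight, so "A is a knave" must be true — and it is.
H is a knave, and the claim "F is a knave" is indeed False.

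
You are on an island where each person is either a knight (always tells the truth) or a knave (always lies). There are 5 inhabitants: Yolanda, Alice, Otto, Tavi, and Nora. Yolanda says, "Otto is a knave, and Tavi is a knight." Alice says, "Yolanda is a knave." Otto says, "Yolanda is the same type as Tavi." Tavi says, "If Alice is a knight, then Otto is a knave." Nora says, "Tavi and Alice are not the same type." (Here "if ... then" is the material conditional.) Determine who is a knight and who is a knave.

Knights: Alice, Otto, and Nora. Knaves: Yolanda and Tavi.

Yolanda is a knave, and the claim "Otto is a knave, and Tavi is a knight" is indeed false.
As a knight, Alice's statement "Yolanda is a knave" should be True; it is.
Otto is a knight, so "Yolanda is the same type as Tavi" must be True — and it is.
Tavi is a knave, and the claim "if Alice is a knight, then Otto is a knave" is indeed false.
Nora (knight): "Tavi and Alice are not the same type" — True. ✓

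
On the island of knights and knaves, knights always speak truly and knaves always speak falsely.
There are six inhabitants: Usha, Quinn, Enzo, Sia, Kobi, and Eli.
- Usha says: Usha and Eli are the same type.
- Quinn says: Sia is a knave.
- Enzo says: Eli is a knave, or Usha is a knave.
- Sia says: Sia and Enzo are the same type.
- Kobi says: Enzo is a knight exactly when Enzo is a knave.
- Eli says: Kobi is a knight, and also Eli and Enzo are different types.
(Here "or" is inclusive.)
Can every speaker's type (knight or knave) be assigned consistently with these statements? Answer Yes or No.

No

Checking all 64 assignments, each has at least one speaker whose statement's truth value contradicts their type.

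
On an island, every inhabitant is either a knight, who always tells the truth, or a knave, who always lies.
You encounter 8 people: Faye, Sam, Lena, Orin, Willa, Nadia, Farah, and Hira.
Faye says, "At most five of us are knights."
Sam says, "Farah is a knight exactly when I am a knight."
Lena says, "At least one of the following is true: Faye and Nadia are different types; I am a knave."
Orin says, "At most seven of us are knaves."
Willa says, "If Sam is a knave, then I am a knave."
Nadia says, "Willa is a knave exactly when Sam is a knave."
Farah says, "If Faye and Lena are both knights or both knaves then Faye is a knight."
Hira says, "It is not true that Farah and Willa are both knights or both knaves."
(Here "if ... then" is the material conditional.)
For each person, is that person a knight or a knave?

Faye is a knave, Sam is a knight, Lena is a knight, Orin is a knight, Willa is a knight, Nadia is a knight, Farah is a knight, and Hira is a knave.

Faye is a knave, so "at most five of us are knights" must be false — and it is.
Since Sam is a knight, "Farah is a knight exactly when I am a knight" needs to be True, which holds.
Lena is a knight, and the claim "at least one of the following is true: Faye and Nadia are different types; I am a knave" is indeed True.
Since Orin is a knight, "at most seven of us are knaves" needs to be True, which holds.
Willa is a knight, so "if Sam is a knave, then I am a knave" must be True — and it is.
As a knight, Nadia's statement "Willa is a knave exactly when Sam is a knave" should be True; it is.
Farah is a knight, and the claim "if Faye and Lena are both knights or both knaves then Faye is a knight" is indeed True.
Hira (knave): "it is not true that Farah and Willa are both knights or both knaves" — false. ✓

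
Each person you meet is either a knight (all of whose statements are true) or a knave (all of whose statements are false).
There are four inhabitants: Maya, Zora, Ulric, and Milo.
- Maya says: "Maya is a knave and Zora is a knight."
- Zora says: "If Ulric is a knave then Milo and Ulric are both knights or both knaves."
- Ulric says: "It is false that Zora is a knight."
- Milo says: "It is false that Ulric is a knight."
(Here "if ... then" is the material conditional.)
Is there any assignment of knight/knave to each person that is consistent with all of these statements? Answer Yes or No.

No

Checking all 16 assignments, each has at least one speaker whose statement's truth value contradicts their type.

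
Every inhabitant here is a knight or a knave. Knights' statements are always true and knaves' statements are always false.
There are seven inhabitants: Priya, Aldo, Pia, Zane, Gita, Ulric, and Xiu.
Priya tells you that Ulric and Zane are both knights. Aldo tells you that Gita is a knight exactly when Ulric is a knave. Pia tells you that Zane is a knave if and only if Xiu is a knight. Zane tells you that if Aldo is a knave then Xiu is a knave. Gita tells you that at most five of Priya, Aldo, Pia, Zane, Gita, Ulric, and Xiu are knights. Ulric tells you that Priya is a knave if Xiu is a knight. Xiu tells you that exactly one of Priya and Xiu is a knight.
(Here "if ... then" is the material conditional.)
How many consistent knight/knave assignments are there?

1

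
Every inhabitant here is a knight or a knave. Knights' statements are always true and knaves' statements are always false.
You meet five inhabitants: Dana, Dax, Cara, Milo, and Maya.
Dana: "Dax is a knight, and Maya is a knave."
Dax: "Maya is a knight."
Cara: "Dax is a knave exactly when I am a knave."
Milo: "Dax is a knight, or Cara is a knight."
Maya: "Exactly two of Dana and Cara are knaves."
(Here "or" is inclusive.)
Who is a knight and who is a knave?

Knights: Dax, Milo, and Maya. Knaves: Dana and Cara.

Dana is a knave, so "Dax is a knight, and Maya is a knave" must be False — and it is.
Dax is a knight, so "Maya is a knight" must be True — and it is.
Cara is a knave, and the claim "Dax is a knave exactly when I am a knave" is indeed False.
Milo is a knight, and the claim "Dax is a knight, or Cara is a knight" is indeed True.
Maya is a knight, and the claim "exactly two of Dana and Cara are knaves" is indeed True.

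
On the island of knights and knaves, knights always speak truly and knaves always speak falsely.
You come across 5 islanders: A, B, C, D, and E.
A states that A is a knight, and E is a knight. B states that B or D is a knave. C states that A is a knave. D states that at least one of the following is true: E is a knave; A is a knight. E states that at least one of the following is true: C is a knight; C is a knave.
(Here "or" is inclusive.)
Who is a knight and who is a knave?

A is a knave, B is a knight, C is a knight, D is a knave, and E is a knight.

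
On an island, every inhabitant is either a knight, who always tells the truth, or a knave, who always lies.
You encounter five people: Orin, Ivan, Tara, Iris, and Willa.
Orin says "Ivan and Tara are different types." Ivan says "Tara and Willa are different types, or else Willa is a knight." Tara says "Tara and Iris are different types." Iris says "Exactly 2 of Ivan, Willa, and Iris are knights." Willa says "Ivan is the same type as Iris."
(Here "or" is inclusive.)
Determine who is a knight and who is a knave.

Knights: Ivan and Tara. Knaves: Orin, Iris, and Willa.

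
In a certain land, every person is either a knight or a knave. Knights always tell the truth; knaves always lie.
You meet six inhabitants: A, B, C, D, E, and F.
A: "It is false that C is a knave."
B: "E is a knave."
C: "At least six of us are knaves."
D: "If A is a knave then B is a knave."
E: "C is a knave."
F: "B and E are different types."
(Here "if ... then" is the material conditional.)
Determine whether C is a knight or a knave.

C is a knave.

Consistent assignments: {A=knave, B=knave, C=knave, D=knight, E=knight, F=knight}
In every consistent assignment, C is a knave.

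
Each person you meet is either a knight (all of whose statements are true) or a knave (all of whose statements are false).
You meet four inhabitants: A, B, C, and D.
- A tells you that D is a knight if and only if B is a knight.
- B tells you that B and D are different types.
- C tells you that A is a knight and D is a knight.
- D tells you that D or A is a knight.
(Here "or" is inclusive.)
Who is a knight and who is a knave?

A is a knave, B is a knight, C is a knave, and D is a knave.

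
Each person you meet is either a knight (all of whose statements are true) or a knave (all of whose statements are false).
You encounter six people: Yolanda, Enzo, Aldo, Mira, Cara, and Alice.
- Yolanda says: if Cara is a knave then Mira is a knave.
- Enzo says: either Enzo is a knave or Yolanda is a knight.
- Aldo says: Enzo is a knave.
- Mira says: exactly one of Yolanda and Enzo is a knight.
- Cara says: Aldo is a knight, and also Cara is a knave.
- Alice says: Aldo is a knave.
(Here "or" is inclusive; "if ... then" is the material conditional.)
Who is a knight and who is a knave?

Yolanda is a knight, Enzo is a knight, Aldo is a knave, Mira is a knave, Cara is a knave, and Alice is a knight.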